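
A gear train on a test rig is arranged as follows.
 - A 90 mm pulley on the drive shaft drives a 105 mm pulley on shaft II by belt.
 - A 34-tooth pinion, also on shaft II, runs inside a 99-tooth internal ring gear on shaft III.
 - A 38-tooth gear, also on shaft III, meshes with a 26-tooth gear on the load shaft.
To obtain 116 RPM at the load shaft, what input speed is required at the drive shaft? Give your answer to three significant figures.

Overall ratio R = 1.1667 × 2.9118 × 0.68421 = 2.3243.
Required input speed = output speed × R = 116 × 2.3243 = 269.62 RPM.

270 RPM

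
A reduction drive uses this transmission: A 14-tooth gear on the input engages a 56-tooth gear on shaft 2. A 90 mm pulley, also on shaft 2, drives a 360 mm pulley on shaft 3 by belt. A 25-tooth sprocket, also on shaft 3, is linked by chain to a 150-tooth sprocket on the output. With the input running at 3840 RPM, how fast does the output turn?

40 RPM

Gear mesh: ratio = 56/14 = 4, so shaft 2 turns at 3840 / 4 = 960 RPM.
Belt: ratio = 360/90 = 4, so shaft 3 turns at 960 / 4 = 240 RPM.
Chain: ratio = 150/25 = 6, so the output turns at 240 / 6 = 40 RPM.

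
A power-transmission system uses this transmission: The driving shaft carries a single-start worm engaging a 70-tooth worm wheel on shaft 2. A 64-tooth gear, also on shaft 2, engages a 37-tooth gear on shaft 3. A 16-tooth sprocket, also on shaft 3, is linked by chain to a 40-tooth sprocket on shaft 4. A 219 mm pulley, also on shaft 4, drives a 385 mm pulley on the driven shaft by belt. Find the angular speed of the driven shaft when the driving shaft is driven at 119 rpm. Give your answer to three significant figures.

worm 70/1 = 70 → 119/70 = 1.7 rpm
gear mesh 37/64 = 0.57812 → 1.7/0.57812 = 2.9405 rpm
chain 40/16 = 2.5 → 2.9405/2.5 = 1.1762 rpm
belt 385/219 = 1.758 → 1.1762/1.758 = 0.66907 rpm

0.669 rpm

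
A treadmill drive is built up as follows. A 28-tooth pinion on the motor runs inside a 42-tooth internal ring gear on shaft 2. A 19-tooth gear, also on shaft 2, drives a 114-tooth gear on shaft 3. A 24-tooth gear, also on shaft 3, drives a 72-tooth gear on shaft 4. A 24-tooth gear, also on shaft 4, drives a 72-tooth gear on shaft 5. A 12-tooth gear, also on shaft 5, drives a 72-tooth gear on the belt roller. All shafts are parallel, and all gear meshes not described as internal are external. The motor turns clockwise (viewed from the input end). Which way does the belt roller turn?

clockwise

the motor → shaft 2: internal mesh, same direction → CW.
shaft 2 → shaft 3: external mesh, 1 reversal → CCW.
shaft 3 → shaft 4: external mesh, 1 reversal → CW.
shaft 4 → shaft 5: external mesh, 1 reversal → CCW.
shaft 5 → the belt roller: external mesh, 1 reversal → CW.
4 reversals in total — an even number — so the belt roller turns the same way as the motor.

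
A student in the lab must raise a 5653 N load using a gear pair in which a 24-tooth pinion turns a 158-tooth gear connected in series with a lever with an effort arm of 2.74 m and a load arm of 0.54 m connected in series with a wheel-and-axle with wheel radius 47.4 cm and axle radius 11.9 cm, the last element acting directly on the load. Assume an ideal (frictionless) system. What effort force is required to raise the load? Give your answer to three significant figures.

42.5 N

Gear pair MA = 158/24 = 6.5833.
Lever MA = effort arm / load arm = 2.74/0.54 = 5.0741.
Wheel-and-axle MA = R/r = 47.4/11.9 = 3.9832.
Combined ideal MA = 6.5833 × 5.0741 × 3.9832 = 133.06.
Effort = load / MA = 5653 / 133.06 = 42.486 N.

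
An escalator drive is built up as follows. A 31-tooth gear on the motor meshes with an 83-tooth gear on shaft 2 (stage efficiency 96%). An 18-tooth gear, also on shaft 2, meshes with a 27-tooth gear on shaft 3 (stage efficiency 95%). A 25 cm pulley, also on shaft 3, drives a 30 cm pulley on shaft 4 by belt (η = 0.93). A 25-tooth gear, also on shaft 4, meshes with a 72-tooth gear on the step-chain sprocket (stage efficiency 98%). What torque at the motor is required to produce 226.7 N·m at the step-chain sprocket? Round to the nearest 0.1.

19.7 N·m

Overall ratio R = 2.6774 × 1.5 × 1.2 × 2.88 = 13.88; overall efficiency η = 0.96 × 0.95 × 0.93 × 0.98 = 0.8312.
Input torque = output torque / (R × η) = 226.7 / (13.88 × 0.8312) = 19.65 N·m.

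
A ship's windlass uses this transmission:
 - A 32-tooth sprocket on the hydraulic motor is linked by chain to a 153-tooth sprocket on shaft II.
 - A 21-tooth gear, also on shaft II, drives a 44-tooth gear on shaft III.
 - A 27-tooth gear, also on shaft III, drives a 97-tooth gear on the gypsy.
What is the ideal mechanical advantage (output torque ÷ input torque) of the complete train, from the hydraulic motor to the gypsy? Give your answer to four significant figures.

35.99

Each stage contributes driven/driver: chain 153/32 = 4.7812, gear mesh 44/21 = 2.0952, gear mesh 97/27 = 3.5926.
Overall: 4.7812 × 2.0952 × 3.5926 = 35.99.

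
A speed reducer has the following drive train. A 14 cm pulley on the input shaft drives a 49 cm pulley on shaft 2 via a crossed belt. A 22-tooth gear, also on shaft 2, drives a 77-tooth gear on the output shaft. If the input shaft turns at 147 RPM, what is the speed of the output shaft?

Belt: ratio = 49/14 = 3.5, so shaft 2 turns at 147 / 3.5 = 42 RPM.
Gear mesh: ratio = 77/22 = 3.5, so the output shaft turns at 42 / 3.5 = 12 RPM.

12 RPM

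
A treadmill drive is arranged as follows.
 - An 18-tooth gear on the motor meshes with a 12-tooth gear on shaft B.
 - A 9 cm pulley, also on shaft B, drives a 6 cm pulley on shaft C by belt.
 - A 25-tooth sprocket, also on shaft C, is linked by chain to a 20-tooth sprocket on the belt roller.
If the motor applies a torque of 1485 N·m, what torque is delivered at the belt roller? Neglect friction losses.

528 N·m

gear mesh 12/18 = 0.66667 → τ = 1485·0.66667 = 990 N·m
belt 6/9 = 0.66667 → τ = 990·0.66667 = 660 N·m
chain 20/25 = 0.8 → τ = 660·0.8 = 528 N·m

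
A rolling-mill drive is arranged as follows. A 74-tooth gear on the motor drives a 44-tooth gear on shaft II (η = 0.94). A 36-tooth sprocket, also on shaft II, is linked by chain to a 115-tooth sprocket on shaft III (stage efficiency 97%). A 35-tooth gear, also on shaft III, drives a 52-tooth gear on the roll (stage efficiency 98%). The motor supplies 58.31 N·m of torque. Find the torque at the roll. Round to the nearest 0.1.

147.0 N·m

gear mesh 44/74 = 0.59459 → τ = 58.31·0.59459·0.94 = 32.591 N·m
chain 115/36 = 3.1944 → τ = 32.591·3.1944·0.97 = 100.99 N·m
gear mesh 52/35 = 1.4857 → τ = 100.99·1.4857·0.98 = 147.03 N·m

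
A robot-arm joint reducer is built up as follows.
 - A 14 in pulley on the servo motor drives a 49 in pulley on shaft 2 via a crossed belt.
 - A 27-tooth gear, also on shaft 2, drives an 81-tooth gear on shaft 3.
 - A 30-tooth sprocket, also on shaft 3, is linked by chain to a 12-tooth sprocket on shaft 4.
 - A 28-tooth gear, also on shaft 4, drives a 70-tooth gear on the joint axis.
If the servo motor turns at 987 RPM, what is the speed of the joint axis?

94 RPM

Belt: ratio = 49/14 = 3.5, so shaft 2 turns at 987 / 3.5 = 282 RPM.
Gear mesh: ratio = 81/27 = 3, so shaft 3 turns at 282 / 3 = 94 RPM.
Chain: ratio = 12/30 = 0.4, so shaft 4 turns at 94 / 0.4 = 235 RPM.
Gear mesh: ratio = 70/28 = 2.5, so the joint axis turns at 235 / 2.5 = 94 RPM.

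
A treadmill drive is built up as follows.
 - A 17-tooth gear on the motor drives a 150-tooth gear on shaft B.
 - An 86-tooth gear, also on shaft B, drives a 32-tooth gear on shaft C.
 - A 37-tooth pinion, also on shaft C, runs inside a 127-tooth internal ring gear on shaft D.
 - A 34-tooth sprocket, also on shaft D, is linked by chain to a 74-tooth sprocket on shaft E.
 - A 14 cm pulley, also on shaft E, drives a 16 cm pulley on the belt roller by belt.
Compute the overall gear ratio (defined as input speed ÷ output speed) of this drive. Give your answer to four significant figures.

Each stage contributes driven/driver: gear mesh 150/17 = 8.8235, gear mesh 32/86 = 0.37209, internal gear 127/37 = 3.4324, chain 74/34 = 2.1765, belt 16/14 = 1.1429.
Overall: 8.8235 × 0.37209 × 3.4324 × 2.1765 × 1.1429 = 28.031.

28.03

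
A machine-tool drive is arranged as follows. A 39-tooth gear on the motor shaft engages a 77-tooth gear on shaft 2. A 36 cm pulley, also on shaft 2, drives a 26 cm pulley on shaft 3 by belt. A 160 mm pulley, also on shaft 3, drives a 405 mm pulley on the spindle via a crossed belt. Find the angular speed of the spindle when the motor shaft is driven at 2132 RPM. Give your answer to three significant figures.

the motor shaft → shaft 2 (gear mesh, 77/39): 2132 ÷ 1.9744 = 1079.8 RPM
shaft 2 → shaft 3 (belt, 26/36): 1079.8 ÷ 0.72222 = 1495.2 RPM
shaft 3 → the spindle (belt, 405/160): 1495.2 ÷ 2.5312 = 590.68 RPM

591 RPM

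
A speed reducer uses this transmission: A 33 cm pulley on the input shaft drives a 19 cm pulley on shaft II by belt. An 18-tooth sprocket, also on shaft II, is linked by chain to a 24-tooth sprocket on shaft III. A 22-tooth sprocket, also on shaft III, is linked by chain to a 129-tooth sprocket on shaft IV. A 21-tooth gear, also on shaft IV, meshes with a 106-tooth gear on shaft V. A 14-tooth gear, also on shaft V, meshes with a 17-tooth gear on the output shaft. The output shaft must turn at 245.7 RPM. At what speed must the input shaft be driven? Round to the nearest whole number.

6779 RPM

Overall ratio R = 0.57576 × 1.3333 × 5.8636 × 5.0476 × 1.2143 = 27.59.
Required input speed = output speed × R = 245.7 × 27.59 = 6778.9 RPM.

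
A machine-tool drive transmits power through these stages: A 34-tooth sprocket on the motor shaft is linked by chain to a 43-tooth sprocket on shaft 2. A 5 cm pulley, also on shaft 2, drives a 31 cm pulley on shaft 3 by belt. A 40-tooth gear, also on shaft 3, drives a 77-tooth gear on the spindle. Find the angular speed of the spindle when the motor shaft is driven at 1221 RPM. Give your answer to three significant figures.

chain 43/34 = 1.2647 → 1221/1.2647 = 965.44 RPM
belt 31/5 = 6.2 → 965.44/6.2 = 155.72 RPM
gear mesh 77/40 = 1.925 → 155.72/1.925 = 80.892 RPM

80.9 RPM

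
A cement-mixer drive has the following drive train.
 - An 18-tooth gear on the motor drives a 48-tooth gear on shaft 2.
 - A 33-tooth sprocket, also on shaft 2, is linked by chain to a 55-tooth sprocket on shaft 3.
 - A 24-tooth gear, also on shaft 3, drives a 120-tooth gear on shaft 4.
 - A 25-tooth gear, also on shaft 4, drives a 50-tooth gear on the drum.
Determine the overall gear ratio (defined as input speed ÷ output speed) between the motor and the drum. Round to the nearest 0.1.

Each stage contributes driven/driver: gear mesh 48/18 = 2.6667, chain 55/33 = 1.6667, gear mesh 120/24 = 5, gear mesh 50/25 = 2.
Overall: 2.6667 × 1.6667 × 5 × 2 = 44.444.

44.4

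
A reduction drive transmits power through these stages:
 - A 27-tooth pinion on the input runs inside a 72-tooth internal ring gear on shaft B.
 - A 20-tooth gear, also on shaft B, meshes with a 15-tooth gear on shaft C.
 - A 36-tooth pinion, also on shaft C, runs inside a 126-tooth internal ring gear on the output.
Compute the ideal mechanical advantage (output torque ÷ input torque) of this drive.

Each stage contributes driven/driver: internal gear 72/27 = 2.6667, gear mesh 15/20 = 0.75, internal gear 126/36 = 3.5.
Overall: 2.6667 × 0.75 × 3.5 = 7.

7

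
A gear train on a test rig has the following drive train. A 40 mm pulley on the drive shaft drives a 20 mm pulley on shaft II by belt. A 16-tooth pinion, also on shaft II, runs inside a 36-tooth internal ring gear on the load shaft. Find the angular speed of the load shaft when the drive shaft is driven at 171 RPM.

the drive shaft → shaft II (belt, 20/40): 171 ÷ 0.5 = 342 RPM
shaft II → the load shaft (internal gear, 36/16): 342 ÷ 2.25 = 152 RPM

152 RPM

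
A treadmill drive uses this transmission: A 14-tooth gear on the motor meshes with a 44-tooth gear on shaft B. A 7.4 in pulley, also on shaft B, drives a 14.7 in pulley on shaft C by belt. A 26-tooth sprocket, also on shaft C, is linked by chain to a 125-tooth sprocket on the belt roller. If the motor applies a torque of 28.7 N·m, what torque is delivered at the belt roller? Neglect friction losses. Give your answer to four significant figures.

861.4 N·m

After the gear mesh (44/14): 28.7 × 3.1429 = 90.2 N·m
After the belt (14.7/7.4): 90.2 × 1.9865 = 179.18 N·m
After the chain (125/26): 179.18 × 4.8077 = 861.45 N·m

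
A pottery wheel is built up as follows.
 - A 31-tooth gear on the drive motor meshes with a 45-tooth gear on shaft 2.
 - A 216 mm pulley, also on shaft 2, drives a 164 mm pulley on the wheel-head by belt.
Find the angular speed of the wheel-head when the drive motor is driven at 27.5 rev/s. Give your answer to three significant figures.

25.0 rev/s

the drive motor → shaft 2 (gear mesh, 45/31): 27.5 ÷ 1.4516 = 18.944 rev/s
shaft 2 → the wheel-head (belt, 164/216): 18.944 ÷ 0.75926 = 24.951 rev/s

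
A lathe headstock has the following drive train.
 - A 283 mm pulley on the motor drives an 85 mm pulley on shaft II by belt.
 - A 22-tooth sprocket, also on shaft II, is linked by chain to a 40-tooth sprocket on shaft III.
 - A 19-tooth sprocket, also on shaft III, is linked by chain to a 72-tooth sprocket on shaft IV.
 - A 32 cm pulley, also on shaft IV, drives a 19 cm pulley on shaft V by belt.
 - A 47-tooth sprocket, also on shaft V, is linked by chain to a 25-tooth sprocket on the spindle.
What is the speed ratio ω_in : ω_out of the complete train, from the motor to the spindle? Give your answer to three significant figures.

0.654

Each stage contributes driven/driver: belt 85/283 = 0.30035, chain 40/22 = 1.8182, chain 72/19 = 3.7895, belt 19/32 = 0.59375, chain 25/47 = 0.53191.
Overall: 0.30035 × 1.8182 × 3.7895 × 0.59375 × 0.53191 = 0.65357.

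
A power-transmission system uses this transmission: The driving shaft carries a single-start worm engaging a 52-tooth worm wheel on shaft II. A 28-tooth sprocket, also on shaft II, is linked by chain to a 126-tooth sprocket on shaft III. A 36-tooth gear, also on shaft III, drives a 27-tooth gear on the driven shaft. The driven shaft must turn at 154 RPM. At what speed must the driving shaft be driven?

Overall ratio R = 52 × 4.5 × 0.75 = 175.5.
Required input speed = output speed × R = 154 × 175.5 = 27027 RPM.

27027 RPM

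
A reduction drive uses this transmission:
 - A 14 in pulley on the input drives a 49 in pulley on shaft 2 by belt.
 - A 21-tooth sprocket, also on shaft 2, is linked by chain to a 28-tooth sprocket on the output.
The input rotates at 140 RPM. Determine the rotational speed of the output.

30 RPM

Belt: ratio = 49/14 = 3.5, so shaft 2 turns at 140 / 3.5 = 40 RPM.
Chain: ratio = 28/21 = 1.3333, so the output turns at 40 / 1.3333 = 30 RPM.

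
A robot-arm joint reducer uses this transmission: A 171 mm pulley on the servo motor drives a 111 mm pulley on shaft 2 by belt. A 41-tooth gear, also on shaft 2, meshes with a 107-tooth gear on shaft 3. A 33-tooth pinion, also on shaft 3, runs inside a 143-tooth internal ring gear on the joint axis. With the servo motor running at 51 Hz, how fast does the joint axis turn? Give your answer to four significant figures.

Belt: ratio = 111/171 = 0.64912, so shaft 2 turns at 51 / 0.64912 = 78.568 Hz.
Gear mesh: ratio = 107/41 = 2.6098, so shaft 3 turns at 78.568 / 2.6098 = 30.105 Hz.
Internal gear: ratio = 143/33 = 4.3333, so the joint axis turns at 30.105 / 4.3333 = 6.9474 Hz.

6.947 Hz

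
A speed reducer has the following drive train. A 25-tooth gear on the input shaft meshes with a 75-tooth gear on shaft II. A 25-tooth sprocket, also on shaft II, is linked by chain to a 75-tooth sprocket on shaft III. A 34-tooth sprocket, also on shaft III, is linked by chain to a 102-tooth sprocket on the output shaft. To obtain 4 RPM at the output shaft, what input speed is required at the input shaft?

Overall ratio R = 3 × 3 × 3 = 27.
Required input speed = output speed × R = 4 × 27 = 108 RPM.

108 RPM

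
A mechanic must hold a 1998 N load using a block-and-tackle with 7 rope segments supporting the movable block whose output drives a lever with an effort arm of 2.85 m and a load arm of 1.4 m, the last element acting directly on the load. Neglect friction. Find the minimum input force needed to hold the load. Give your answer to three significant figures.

Block-and-tackle MA = number of supporting rope parts = 7.
Lever MA = effort arm / load arm = 2.85/1.4 = 2.0357.
Combined ideal MA = 7 × 2.0357 = 14.25.
Effort = load / MA = 1998 / 14.25 = 140.21 N.

140 N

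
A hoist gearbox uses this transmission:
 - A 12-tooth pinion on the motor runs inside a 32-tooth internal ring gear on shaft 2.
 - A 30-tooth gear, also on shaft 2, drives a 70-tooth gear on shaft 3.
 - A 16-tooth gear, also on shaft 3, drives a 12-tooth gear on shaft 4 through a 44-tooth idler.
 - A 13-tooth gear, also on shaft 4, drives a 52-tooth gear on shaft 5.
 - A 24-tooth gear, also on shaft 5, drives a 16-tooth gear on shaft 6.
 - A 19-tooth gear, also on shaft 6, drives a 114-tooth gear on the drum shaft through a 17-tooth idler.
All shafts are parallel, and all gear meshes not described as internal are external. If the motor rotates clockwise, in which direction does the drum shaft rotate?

counterclockwise

the motor → shaft 2: internal mesh, same direction → CW.
shaft 2 → shaft 3: external mesh, 1 reversal → CCW.
shaft 3 → shaft 4: driver → idler → driven is 2 external meshes, 2 reversals → CCW.
shaft 4 → shaft 5: external mesh, 1 reversal → CW.
shaft 5 → shaft 6: external mesh, 1 reversal → CCW.
shaft 6 → the drum shaft: driver → idler → driven is 2 external meshes, 2 reversals → CCW.
7 reversals in total — an odd number — so the drum shaft turns opposite to the motor.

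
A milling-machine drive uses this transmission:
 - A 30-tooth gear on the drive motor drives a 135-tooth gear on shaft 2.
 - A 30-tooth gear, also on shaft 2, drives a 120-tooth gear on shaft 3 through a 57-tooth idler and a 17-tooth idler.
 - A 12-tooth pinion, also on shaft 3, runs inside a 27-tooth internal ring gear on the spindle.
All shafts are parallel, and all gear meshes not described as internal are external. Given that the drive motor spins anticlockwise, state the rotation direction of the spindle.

the drive motor → shaft 2: external mesh, 1 reversal → CW.
shaft 2 → shaft 3: driver → idler → idler → driven is 3 external meshes, 3 reversals → CCW.
shaft 3 → the spindle: internal mesh, same direction → CCW.
4 reversals in total — an even number — so the spindle turns the same way as the drive motor.

anticlockwise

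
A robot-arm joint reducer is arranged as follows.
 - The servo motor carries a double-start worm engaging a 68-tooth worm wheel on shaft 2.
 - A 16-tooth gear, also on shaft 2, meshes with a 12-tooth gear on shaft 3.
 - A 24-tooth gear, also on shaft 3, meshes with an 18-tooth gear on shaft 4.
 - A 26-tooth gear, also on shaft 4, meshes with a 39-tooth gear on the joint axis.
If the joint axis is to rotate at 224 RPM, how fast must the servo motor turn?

6426 RPM

Overall ratio R = 34 × 0.75 × 0.75 × 1.5 = 28.688.
Required input speed = output speed × R = 224 × 28.688 = 6426 RPM.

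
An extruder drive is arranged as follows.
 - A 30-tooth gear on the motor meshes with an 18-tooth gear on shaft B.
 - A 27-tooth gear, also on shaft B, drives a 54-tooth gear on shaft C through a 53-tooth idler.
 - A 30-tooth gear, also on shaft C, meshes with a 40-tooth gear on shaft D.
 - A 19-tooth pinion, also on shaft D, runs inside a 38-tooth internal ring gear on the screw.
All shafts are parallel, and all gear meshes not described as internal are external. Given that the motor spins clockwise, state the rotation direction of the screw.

clockwise

the motor → shaft B: external mesh, 1 reversal → CCW.
shaft B → shaft C: driver → idler → driven is 2 external meshes, 2 reversals → CCW.
shaft C → shaft D: external mesh, 1 reversal → CW.
shaft D → the screw: internal mesh, same direction → CW.
4 reversals in total — an even number — so the screw turns the same way as the motor.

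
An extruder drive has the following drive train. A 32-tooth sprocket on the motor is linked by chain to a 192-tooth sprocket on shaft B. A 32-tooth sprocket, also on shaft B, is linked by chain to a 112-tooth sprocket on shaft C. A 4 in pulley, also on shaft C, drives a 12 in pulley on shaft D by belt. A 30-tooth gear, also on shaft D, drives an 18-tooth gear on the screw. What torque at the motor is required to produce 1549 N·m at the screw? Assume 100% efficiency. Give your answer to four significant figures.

40.98 N·m

Overall ratio R = 6 × 3.5 × 3 × 0.6 = 37.8.
Input torque = output torque / R = 1549 / 37.8 = 40.979 N·m.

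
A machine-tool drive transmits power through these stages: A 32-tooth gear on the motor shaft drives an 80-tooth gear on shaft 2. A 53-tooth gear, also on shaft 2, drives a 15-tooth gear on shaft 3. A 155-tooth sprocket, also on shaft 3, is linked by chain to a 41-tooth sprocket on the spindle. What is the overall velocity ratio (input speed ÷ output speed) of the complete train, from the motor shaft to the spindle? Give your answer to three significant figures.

Each stage contributes driven/driver: gear mesh 80/32 = 2.5, gear mesh 15/53 = 0.28302, chain 41/155 = 0.26452.
Overall: 2.5 × 0.28302 × 0.26452 = 0.18716.

0.187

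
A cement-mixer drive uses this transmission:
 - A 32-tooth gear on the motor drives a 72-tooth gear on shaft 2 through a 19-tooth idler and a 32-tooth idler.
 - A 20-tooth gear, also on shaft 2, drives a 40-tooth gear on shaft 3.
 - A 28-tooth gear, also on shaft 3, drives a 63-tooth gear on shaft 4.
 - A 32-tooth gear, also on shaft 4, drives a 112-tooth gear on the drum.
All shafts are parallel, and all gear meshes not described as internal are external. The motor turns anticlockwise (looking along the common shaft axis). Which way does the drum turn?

the motor → shaft 2: driver → idler → idler → driven is 3 external meshes, 3 reversals → CW.
shaft 2 → shaft 3: external mesh, 1 reversal → CCW.
shaft 3 → shaft 4: external mesh, 1 reversal → CW.
shaft 4 → the drum: external mesh, 1 reversal → CCW.
6 reversals in total — an even number — so the drum turns the same way as the motor.

anticlockwise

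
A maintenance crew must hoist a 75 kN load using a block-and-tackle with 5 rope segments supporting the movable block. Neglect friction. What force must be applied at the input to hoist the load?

15 kN

Block-and-tackle MA = number of supporting rope parts = 5.
Effort = load / MA = 75 / 5 = 15 kN.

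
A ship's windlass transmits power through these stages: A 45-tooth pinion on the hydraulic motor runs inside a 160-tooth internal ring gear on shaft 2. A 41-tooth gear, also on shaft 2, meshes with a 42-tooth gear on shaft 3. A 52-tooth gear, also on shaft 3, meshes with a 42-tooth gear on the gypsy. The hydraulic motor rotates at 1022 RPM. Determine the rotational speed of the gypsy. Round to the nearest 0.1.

internal gear 160/45 = 3.5556 → 1022/3.5556 = 287.44 RPM
gear mesh 42/41 = 1.0244 → 287.44/1.0244 = 280.59 RPM
gear mesh 42/52 = 0.80769 → 280.59/0.80769 = 347.4 RPM

347.4 RPM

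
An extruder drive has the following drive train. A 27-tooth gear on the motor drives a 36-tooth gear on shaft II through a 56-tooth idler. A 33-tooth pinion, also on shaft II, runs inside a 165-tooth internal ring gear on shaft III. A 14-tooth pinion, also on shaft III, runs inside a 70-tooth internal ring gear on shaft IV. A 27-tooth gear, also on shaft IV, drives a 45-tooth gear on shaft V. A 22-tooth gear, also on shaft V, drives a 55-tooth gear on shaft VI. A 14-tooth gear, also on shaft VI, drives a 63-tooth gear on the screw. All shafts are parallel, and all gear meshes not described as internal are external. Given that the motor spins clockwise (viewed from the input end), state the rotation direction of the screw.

the motor → shaft II: driver → idler → driven is 2 external meshes, 2 reversals → CW.
shaft II → shaft III: internal mesh, same direction → CW.
shaft III → shaft IV: internal mesh, same direction → CW.
shaft IV → shaft V: external mesh, 1 reversal → CCW.
shaft V → shaft VI: external mesh, 1 reversal → CW.
shaft VI → the screw: external mesh, 1 reversal → CCW.
5 reversals in total — an odd number — so the screw turns opposite to the motor.

counterclockwise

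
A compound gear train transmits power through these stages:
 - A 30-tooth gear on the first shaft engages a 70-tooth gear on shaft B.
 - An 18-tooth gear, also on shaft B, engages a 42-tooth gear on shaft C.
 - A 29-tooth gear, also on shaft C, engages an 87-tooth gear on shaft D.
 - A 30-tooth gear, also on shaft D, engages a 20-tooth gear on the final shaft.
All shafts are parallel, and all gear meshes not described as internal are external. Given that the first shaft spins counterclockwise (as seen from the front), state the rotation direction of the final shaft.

the first shaft → shaft B: external mesh, 1 reversal → CW.
shaft B → shaft C: external mesh, 1 reversal → CCW.
shaft C → shaft D: external mesh, 1 reversal → CW.
shaft D → the final shaft: external mesh, 1 reversal → CCW.
4 reversals in total — an even number — so the final shaft turns the same way as the first shaft.

counterclockwise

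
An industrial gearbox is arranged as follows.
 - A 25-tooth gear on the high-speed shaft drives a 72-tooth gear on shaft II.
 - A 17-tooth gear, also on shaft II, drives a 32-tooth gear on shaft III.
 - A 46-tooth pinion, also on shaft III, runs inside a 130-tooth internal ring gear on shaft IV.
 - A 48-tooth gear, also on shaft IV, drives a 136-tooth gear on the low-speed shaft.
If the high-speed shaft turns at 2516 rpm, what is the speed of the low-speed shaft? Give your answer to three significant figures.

58.0 rpm

the high-speed shaft → shaft II (gear mesh, 72/25): 2516 ÷ 2.88 = 873.61 rpm
shaft II → shaft III (gear mesh, 32/17): 873.61 ÷ 1.8824 = 464.11 rpm
shaft III → shaft IV (internal gear, 130/46): 464.11 ÷ 2.8261 = 164.22 rpm
shaft IV → the low-speed shaft (gear mesh, 136/48): 164.22 ÷ 2.8333 = 57.961 rpm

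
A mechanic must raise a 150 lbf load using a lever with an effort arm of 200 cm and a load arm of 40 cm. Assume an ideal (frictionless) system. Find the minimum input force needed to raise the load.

30 lbf

Lever MA = effort arm / load arm = 200/40 = 5.
Effort = load / MA = 150 / 5 = 30 lbf.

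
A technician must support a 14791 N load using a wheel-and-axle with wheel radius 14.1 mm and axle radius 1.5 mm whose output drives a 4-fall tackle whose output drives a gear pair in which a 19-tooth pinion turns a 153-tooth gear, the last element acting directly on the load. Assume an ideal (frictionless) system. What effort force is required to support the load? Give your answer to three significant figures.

Wheel-and-axle MA = R/r = 14.1/1.5 = 9.4.
Block-and-tackle MA = number of supporting rope parts = 4.
Gear pair MA = 153/19 = 8.0526.
Combined ideal MA = 9.4 × 4 × 8.0526 = 302.78.
Effort = load / MA = 14791 / 302.78 = 48.851 N.

48.9 N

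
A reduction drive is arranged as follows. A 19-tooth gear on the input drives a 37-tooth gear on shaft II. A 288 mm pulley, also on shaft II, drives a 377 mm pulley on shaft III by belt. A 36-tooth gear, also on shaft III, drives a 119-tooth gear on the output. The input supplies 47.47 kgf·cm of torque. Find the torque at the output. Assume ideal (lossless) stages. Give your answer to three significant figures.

Gear mesh: ratio = 37/19 = 1.9474; torque at shaft II = 47.47 × 1.9474 = 92.442 kgf·cm.
Belt: ratio = 377/288 = 1.309; torque at shaft III = 92.442 × 1.309 = 121.01 kgf·cm.
Gear mesh: ratio = 119/36 = 3.3056; torque at the output = 121.01 × 3.3056 = 400 kgf·cm.

400 kgf·cm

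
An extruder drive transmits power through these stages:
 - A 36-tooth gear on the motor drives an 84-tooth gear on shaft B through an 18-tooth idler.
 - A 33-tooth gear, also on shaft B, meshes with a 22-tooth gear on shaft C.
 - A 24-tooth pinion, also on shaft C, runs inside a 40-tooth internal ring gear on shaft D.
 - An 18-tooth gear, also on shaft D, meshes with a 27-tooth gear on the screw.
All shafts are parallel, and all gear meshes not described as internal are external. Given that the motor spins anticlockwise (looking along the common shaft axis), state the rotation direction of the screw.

the motor → shaft B: driver → idler → driven is 2 external meshes, 2 reversals → CCW.
shaft B → shaft C: external mesh, 1 reversal → CW.
shaft C → shaft D: internal mesh, same direction → CW.
shaft D → the screw: external mesh, 1 reversal → CCW.
4 reversals in total — an even number — so the screw turns the same way as the motor.

anticlockwise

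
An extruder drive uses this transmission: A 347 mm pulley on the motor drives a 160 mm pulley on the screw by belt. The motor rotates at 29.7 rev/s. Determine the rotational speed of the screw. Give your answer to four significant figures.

Belt: ratio = 160/347 = 0.4611, so the screw turns at 29.7 / 0.4611 = 64.412 rev/s.

64.41 rev/s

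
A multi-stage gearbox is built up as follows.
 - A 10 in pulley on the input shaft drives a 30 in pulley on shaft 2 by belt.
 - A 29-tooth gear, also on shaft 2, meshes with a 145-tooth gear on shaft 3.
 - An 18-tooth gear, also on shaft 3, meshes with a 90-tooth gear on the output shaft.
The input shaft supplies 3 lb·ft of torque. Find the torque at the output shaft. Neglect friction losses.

Belt: ratio = 30/10 = 3; torque at shaft 2 = 3 × 3 = 9 lb·ft.
Gear mesh: ratio = 145/29 = 5; torque at shaft 3 = 9 × 5 = 45 lb·ft.
Gear mesh: ratio = 90/18 = 5; torque at the output shaft = 45 × 5 = 225 lb·ft.

225 lb·ft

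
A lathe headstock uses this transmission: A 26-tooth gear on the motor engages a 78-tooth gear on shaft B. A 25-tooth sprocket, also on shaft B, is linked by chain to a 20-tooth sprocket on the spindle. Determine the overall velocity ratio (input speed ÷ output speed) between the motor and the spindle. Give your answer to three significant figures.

2.40

Each stage contributes driven/driver: gear mesh 78/26 = 3, chain 20/25 = 0.8.
Overall: 3 × 0.8 = 2.4.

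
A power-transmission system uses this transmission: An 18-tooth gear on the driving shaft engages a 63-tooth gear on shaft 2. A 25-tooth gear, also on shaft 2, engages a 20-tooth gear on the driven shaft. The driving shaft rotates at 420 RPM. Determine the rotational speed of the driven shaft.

150 RPM

the driving shaft → shaft 2 (gear mesh, 63/18): 420 ÷ 3.5 = 120 RPM
shaft 2 → the driven shaft (gear mesh, 20/25): 120 ÷ 0.8 = 150 RPM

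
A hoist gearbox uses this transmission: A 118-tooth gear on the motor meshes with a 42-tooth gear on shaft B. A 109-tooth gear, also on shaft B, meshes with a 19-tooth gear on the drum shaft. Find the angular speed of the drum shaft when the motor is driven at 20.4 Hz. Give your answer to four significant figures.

328.8 Hz

Gear mesh: ratio = 42/118 = 0.35593, so shaft B turns at 20.4 / 0.35593 = 57.314 Hz.
Gear mesh: ratio = 19/109 = 0.17431, so the drum shaft turns at 57.314 / 0.17431 = 328.8 Hz.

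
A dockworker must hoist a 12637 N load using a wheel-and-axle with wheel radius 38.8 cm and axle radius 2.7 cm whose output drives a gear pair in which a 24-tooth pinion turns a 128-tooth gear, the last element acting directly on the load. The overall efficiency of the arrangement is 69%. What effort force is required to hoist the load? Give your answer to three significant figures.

Wheel-and-axle MA = R/r = 38.8/2.7 = 14.37.
Gear pair MA = 128/24 = 5.3333.
Combined ideal MA = 14.37 × 5.3333 = 76.642.
Actual MA = 76.642 × 0.69 = 52.883.
Effort = load / actual MA = 12637 / 52.883 = 238.96 N.

239 N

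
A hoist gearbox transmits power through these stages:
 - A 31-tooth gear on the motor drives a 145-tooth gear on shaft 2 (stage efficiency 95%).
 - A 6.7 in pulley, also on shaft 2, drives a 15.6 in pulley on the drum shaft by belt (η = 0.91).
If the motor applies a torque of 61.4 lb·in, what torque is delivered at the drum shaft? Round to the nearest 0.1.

gear mesh 145/31 = 4.6774 → τ = 61.4·4.6774·0.95 = 272.83 lb·in
belt 15.6/6.7 = 2.3284 → τ = 272.83·2.3284·0.91 = 578.08 lb·in

578.1 lb·in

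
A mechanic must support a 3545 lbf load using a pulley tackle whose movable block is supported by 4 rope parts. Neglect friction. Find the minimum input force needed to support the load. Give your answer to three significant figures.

886 lbf

Block-and-tackle MA = number of supporting rope parts = 4.
Effort = load / MA = 3545 / 4 = 886.25 lbf.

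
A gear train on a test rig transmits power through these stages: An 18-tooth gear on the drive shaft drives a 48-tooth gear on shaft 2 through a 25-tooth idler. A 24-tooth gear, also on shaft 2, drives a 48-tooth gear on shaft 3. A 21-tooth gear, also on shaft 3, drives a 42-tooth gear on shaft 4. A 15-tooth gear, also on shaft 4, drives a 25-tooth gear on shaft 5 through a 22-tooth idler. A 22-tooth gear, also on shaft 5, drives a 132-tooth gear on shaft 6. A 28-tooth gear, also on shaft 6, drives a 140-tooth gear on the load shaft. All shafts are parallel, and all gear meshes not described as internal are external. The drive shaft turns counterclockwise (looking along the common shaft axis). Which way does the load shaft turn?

the drive shaft → shaft 2: driver → idler → driven is 2 external meshes, 2 reversals → CCW.
shaft 2 → shaft 3: external mesh, 1 reversal → CW.
shaft 3 → shaft 4: external mesh, 1 reversal → CCW.
shaft 4 → shaft 5: driver → idler → driven is 2 external meshes, 2 reversals → CCW.
shaft 5 → shaft 6: external mesh, 1 reversal → CW.
shaft 6 → the load shaft: external mesh, 1 reversal → CCW.
8 reversals in total — an even number — so the load shaft turns the same way as the drive shaft.

counterclockwise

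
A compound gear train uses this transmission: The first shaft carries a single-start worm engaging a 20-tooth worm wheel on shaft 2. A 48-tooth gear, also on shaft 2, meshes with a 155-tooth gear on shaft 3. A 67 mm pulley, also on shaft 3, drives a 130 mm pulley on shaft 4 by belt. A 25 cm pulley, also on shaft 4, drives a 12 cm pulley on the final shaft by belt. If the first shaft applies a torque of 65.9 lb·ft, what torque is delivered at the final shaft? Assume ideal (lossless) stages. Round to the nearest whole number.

3964 lb·ft

Worm: ratio = 20/1 = 20; torque at shaft 2 = 65.9 × 20 = 1318 lb·ft.
Gear mesh: ratio = 155/48 = 3.2292; torque at shaft 3 = 1318 × 3.2292 = 4256 lb·ft.
Belt: ratio = 130/67 = 1.9403; torque at shaft 4 = 4256 × 1.9403 = 8258 lb·ft.
Belt: ratio = 12/25 = 0.48; torque at the final shaft = 8258 × 0.48 = 3963.8 lb·ft.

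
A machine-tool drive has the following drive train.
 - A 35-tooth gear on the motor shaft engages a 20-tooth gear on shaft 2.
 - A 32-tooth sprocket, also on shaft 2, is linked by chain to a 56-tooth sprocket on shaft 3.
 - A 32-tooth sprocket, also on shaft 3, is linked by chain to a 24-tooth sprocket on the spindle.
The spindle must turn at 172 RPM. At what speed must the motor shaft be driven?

Overall ratio R = 0.57143 × 1.75 × 0.75 = 0.75.
Required input speed = output speed × R = 172 × 0.75 = 129 RPM.

129 RPM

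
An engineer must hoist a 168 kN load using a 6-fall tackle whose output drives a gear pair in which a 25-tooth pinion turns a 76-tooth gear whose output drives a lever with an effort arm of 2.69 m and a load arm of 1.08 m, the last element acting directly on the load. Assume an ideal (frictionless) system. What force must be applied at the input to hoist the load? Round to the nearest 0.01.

3.70 kN

Block-and-tackle MA = number of supporting rope parts = 6.
Gear pair MA = 76/25 = 3.04.
Lever MA = effort arm / load arm = 2.69/1.08 = 2.4907.
Combined ideal MA = 6 × 3.04 × 2.4907 = 45.431.
Effort = load / MA = 168 / 45.431 = 3.6979 kN.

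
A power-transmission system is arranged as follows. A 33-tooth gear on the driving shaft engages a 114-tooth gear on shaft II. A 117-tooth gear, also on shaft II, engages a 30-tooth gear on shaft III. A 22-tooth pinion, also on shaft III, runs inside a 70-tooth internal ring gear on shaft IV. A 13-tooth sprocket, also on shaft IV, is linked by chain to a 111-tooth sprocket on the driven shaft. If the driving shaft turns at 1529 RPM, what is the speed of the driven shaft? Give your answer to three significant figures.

63.5 RPM

the driving shaft → shaft II (gear mesh, 114/33): 1529 ÷ 3.4545 = 442.61 RPM
shaft II → shaft III (gear mesh, 30/117): 442.61 ÷ 0.25641 = 1726.2 RPM
shaft III → shaft IV (internal gear, 70/22): 1726.2 ÷ 3.1818 = 542.51 RPM
shaft IV → the driven shaft (chain, 111/13): 542.51 ÷ 8.5385 = 63.537 RPM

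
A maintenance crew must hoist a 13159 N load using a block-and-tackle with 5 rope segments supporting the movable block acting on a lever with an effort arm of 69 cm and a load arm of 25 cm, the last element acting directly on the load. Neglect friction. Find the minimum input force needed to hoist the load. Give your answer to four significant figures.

953.6 N

Block-and-tackle MA = number of supporting rope parts = 5.
Lever MA = effort arm / load arm = 69/25 = 2.76.
Combined ideal MA = 5 × 2.76 = 13.8.
Effort = load / MA = 13159 / 13.8 = 953.55 N.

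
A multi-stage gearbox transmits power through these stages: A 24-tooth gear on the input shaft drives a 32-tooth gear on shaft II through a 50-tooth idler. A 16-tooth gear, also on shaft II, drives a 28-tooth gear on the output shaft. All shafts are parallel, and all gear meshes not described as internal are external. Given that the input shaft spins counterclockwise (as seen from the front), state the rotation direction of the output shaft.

clockwise

the input shaft → shaft II: driver → idler → driven is 2 external meshes, 2 reversals → CCW.
shaft II → the output shaft: external mesh, 1 reversal → CW.
3 reversals in total — an odd number — so the output shaft turns opposite to the input shaft.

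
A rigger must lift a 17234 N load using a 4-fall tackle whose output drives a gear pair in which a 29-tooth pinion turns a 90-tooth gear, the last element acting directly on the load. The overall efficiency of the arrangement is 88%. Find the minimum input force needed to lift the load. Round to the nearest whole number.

Block-and-tackle MA = number of supporting rope parts = 4.
Gear pair MA = 90/29 = 3.1034.
Combined ideal MA = 4 × 3.1034 = 12.414.
Actual MA = 12.414 × 0.88 = 10.924.
Effort = load / actual MA = 17234 / 10.924 = 1577.6 N.

1578 N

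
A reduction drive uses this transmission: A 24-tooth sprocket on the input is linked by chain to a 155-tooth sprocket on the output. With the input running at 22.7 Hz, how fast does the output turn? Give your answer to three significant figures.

the input → the output (chain, 155/24): 22.7 ÷ 6.4583 = 3.5148 Hz

3.51 Hz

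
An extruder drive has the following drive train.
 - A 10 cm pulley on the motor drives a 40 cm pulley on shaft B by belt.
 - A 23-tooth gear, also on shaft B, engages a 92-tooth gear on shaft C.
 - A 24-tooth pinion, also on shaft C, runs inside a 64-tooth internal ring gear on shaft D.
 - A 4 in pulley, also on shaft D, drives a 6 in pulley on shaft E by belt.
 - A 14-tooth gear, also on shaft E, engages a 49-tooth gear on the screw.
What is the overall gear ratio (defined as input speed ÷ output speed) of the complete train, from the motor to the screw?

224

Each stage contributes driven/driver: belt 40/10 = 4, gear mesh 92/23 = 4, internal gear 64/24 = 2.6667, belt 6/4 = 1.5, gear mesh 49/14 = 3.5.
Overall: 4 × 4 × 2.6667 × 1.5 × 3.5 = 224.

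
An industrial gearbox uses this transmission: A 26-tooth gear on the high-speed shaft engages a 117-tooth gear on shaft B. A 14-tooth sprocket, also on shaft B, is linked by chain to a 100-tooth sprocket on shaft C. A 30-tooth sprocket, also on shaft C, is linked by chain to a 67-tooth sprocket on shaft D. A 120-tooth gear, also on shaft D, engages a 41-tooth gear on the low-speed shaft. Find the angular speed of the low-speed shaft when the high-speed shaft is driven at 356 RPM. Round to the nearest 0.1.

the high-speed shaft → shaft B (gear mesh, 117/26): 356 ÷ 4.5 = 79.111 RPM
shaft B → shaft C (chain, 100/14): 79.111 ÷ 7.1429 = 11.076 RPM
shaft C → shaft D (chain, 67/30): 11.076 ÷ 2.2333 = 4.9592 RPM
shaft D → the low-speed shaft (gear mesh, 41/120): 4.9592 ÷ 0.34167 = 14.515 RPM

14.5 RPM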